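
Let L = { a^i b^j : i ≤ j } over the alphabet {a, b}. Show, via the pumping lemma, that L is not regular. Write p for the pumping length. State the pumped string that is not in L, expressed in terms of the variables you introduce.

a^{p+k} b^p

Assume L is regular. Let p be the pumping length given by the pumping lemma.
Choose w = a^p b^p ∈ L, with |w| = 2p ≥ p.
The pumping lemma gives a decomposition w = xyz where |xy| ≤ p and |y| ≥ 1.
Since the first p symbols of w are all a's and |xy| ≤ p, y lies entirely in the leading a-block: y = a^k for some k with 1 ≤ k ≤ p.
Consider xy^2z = a^{p+k} b^p. Since k ≥ 1, the a-count p+k exceeds the b-count p, so i ≤ j fails; thus xy^2z ∉ L.
This is a contradiction; hence L is not regular.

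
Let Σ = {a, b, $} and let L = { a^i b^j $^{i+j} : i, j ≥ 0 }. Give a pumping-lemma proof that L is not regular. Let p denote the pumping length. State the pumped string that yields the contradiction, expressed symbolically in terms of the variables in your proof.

a^{p+k} b^p $^{2p}

Suppose for contradiction that L is regular, and let p be the pumping length.
Take w = a^p b^p $^{2p} ∈ L (with i=j=p, i+j=2p), |w| = 4p ≥ p.
The pumping lemma gives a decomposition w = xyz where |xy| ≤ p and |y| ≥ 1.
The first p characters of w are a's, so xy (and hence y) consists only of a's. Write y = a^k, 1 ≤ k ≤ p.
Consider xy^2z = a^{p+k} b^p $^{2p}. Now the a- and b-counts sum to 2p+k, but the $-count is 2p ≠ 2p+k. So xy^2z ∉ L.
This is a contradiction; hence L is not regular.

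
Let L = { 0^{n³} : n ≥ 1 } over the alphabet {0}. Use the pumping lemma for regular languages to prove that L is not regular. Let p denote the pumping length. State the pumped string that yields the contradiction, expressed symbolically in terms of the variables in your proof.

0^{p³+k}

Assume L is regular. Let p be the pumping length given by the pumping lemma.
Take w = 0^{p³} ∈ L with |w| = p³ ≥ p.
By the pumping lemma, w = xyz with |xy| ≤ p and |y| ≥ 1.
Then y = 0^k for some k with 1 ≤ k ≤ p.
Pump with i = 2: xy^2z = 0^{p³+k}. Since 1 ≤ k ≤ p, p³ < p³+k ≤ p³+p < p³+3p²+3p+1 = (p+1)³, so p³+k is not a perfect cube. So xy^2z ∉ L.
This is a contradiction; hence L is not regular.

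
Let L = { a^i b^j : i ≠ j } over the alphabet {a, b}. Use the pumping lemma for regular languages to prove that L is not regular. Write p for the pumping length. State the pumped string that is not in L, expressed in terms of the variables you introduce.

a^{p+p!} b^{p+p!}

Suppose for contradiction that L is regular, and let p be the pumping length.
Choose w = a^p b^{p+p!}. Since p ≠ p+p!, w ∈ L; and |w| ≥ p.
Write w = xyz as guaranteed by the lemma, with |xy| ≤ p and y is nonempty.
The first p characters of w are a's, so xy (and hence y) consists only of a's. Write y = a^k, 1 ≤ k ≤ p.
Since 1 ≤ k ≤ p, k divides p!; set t = 1 + p!/k. Then xy^t z has p + (p!/k)·k = p + p! copies of a. Now the a-count equals the b-count, so i ≠ j fails. So xy^t z = a^{p+p!} b^{p+p!} ∉ L.
This is a contradiction; hence L is not regular.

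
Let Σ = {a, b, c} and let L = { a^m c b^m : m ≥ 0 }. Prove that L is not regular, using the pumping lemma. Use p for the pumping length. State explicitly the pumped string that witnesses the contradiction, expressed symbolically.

Assume L is regular; let p be its pumping constant.
Take w = a^p c b^p ∈ L with |w| = 2p+1 ≥ p.
By the pumping lemma, w = xyz with |xy| ≤ p and y is nonempty.
The first p characters of w are a's, so xy (and hence y) consists only of a's. Write y = a^k, 1 ≤ k ≤ p.
Pump with i = 2: xy^2z = a^{p+k} c b^p, which would require p+k = p. But k ≥ 1, so xy^2z ∉ L.
Contradiction. Therefore L is not regular.

a^{p+k} c b^p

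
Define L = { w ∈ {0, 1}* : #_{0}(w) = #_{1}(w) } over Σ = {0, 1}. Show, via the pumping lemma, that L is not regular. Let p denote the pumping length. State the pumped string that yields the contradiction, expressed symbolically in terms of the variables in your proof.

0^{p+k} 1^p

Suppose for contradiction that L is regular, and let p be the pumping length.
Choose w = 0^p 1^p ∈ L with |w| = 2p ≥ p.
By the pumping lemma, w = xyz with |xy| ≤ p and |y| ≥ 1.
Since the first p symbols of w are all 0's and |xy| ≤ p, y lies entirely in the leading 0-block: y = 0^k for some k with 1 ≤ k ≤ p.
Pump with i = 2: xy^2z = 0^{p+k} 1^p has p+k occurrences of 0 but only p of 1. Since k ≥ 1 the counts differ, so xy^2z ∉ L.
This contradicts the pumping lemma, so L is not regular.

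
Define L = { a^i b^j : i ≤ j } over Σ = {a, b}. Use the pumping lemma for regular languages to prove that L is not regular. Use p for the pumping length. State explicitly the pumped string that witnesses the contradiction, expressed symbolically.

Suppose for contradiction that L is regular, and let p be the pumping length.
Choose w = a^p b^p ∈ L, with |w| = 2p ≥ p.
The pumping lemma gives a decomposition w = xyz where |xy| ≤ p and |y| ≥ 1.
Since the first p symbols of w are all a's and |xy| ≤ p, y lies entirely in the leading a-block: y = a^k for some k with 1 ≤ k ≤ p.
Consider xy^2z = a^{p+k} b^p. Since k ≥ 1, the a-count p+k exceeds the b-count p, so i ≤ j fails; thus xy^2z ∉ L.
This contradicts the pumping lemma, so L is not regular.

a^{p+k} b^p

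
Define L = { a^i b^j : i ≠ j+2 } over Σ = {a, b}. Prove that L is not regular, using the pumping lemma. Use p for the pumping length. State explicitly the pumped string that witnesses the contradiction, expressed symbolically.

a^{p+p!} b^{p+p!-2}

Suppose for contradiction that L is regular, and let p be the pumping length.
Choose w = a^p b^{p+p!-2}. Since p ≠ (p+p!-2)+2 = p+p!, w ∈ L; and |w| ≥ p.
Write w = xyz as guaranteed by the lemma, with |xy| ≤ p and y is nonempty.
Because |xy| ≤ p and w begins with p copies of a, we have y = a^k with 1 ≤ k ≤ p.
Since 1 ≤ k ≤ p, k divides p!; set t = 1 + p!/k. Then xy^t z has p + (p!/k)·k = p + p! copies of a. Now the a-count is p+p! and (b-count)+2 = (p+p!-2)+2 = p+p!, so i ≠ j+2 fails. So xy^t z = a^{p+p!} b^{p+p!-2} ∉ L.
This contradicts the pumping lemma, so L is not regular.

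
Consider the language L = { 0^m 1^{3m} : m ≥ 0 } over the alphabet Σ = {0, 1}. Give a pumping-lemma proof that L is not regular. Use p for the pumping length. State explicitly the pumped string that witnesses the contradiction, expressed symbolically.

0^{p+k} 1^{3p}

Assume L is regular; let p be its pumping constant.
Take w = 0^p 1^{3p}. Then w ∈ L and |w| = 4p ≥ p.
Write w = xyz as guaranteed by the lemma, with |xy| ≤ p and |y| ≥ 1.
Since the first p symbols of w are all 0's and |xy| ≤ p, y lies entirely in the leading 0-block: y = 0^k for some k with 1 ≤ k ≤ p.
Pump with i = 2: xy^2z = 0^{p+k} 1^{3p}. For this to lie in L we would need 3p = 3(p+k), which forces k = 0. But k ≥ 1, so xy^2z ∉ L.
This contradicts the pumping lemma, so L is not regular.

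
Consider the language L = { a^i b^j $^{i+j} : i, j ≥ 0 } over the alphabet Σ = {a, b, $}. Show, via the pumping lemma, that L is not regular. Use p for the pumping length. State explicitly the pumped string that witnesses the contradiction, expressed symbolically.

a^{p+k} b^p $^{2p}

Assume L is regular; let p be its pumping constant.
Take w = a^p b^p $^{2p} ∈ L (with i=j=p, i+j=2p), |w| = 4p ≥ p.
The pumping lemma gives a decomposition w = xyz where |xy| ≤ p and y is nonempty.
Since the first p symbols of w are all a's and |xy| ≤ p, y lies entirely in the leading a-block: y = a^k for some k with 1 ≤ k ≤ p.
Consider xy^2z = a^{p+k} b^p $^{2p}. Now the a- and b-counts sum to 2p+k, but the $-count is 2p ≠ 2p+k. So xy^2z ∉ L.
Contradiction. Therefore L is not regular.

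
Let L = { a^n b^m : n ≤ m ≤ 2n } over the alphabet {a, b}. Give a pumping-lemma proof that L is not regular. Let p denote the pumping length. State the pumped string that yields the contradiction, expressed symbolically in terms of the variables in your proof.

Suppose for contradiction that L is regular, and let p be the pumping length.
Take w = a^p b^p ∈ L (since p ≤ p ≤ 2p), with |w| = 2p ≥ p.
Write w = xyz as guaranteed by the lemma, with |xy| ≤ p and |y| ≥ 1.
Because |xy| ≤ p and w begins with p copies of a, we have y = a^k with 1 ≤ k ≤ p.
Pump with i = 2: xy^2z = a^{p+k} b^p. Now n = p+k > p = m, so the condition n ≤ m fails. Thus xy^2z ∉ L.
This contradicts the pumping lemma, so L is not regular.

a^{p+k} b^p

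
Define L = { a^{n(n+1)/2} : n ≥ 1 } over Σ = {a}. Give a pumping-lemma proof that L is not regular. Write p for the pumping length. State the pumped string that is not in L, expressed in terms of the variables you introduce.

a^{p(p+1)/2+k}

Toward a contradiction, assume L is regular with pumping length p.
Take w = a^{p(p+1)/2} ∈ L with |w| = p(p+1)/2 ≥ p.
The pumping lemma gives a decomposition w = xyz where |xy| ≤ p and |y| > 0.
Then y = a^k for some k with 1 ≤ k ≤ p.
Pump with i = 2: xy^2z = a^{p(p+1)/2+k}. Since 1 ≤ k ≤ p, p(p+1)/2 < p(p+1)/2+k ≤ p(p+1)/2+p < (p+1)(p+2)/2, so p(p+1)/2+k is strictly between consecutive triangular numbers. So xy^2z ∉ L.
Contradiction. Therefore L is not regular.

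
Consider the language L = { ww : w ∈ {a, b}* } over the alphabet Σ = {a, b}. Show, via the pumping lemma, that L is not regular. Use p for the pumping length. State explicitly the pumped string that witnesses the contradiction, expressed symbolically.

a^{p+k} b^p a^p b^p

Assume L is regular. Let p be the pumping length given by the pumping lemma.
Take w = a^p b^p a^p b^p = uu where u = a^pb^p; then w ∈ L and |w| = 4p ≥ p.
Write w = xyz as guaranteed by the lemma, with |xy| ≤ p and |y| > 0.
The first p characters of w are a's, so xy (and hence y) consists only of a's. Write y = a^k, 1 ≤ k ≤ p.
Pump with i = 2: xy^2z = a^{p+k} b^p a^p b^p, of length 4p+k. Suppose this equals vv. The string starts with a and ends with b, so v does too; thus the boundary between the two copies of v is a b→a transition. There is exactly one such transition, at position 2p+k, so |v| = 2p+k and |vv| = 4p+2k ≠ 4p+k since k ≥ 1. So xy^2z ∉ L.
This contradicts the pumping lemma, so L is not regular.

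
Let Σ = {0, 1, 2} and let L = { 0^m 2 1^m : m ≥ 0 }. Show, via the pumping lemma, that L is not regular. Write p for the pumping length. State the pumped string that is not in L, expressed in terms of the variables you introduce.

Assume L is regular. Let p be the pumping length given by the pumping lemma.
Take w = 0^p 2 1^p ∈ L with |w| = 2p+1 ≥ p.
Write w = xyz as guaranteed by the lemma, with |xy| ≤ p and |y| > 0.
Because |xy| ≤ p and w begins with p copies of 0, we have y = 0^k with 1 ≤ k ≤ p.
Pump with i = 2: xy^2z = 0^{p+k} 2 1^p, which would require p+k = p. But k ≥ 1, so xy^2z ∉ L.
This is a contradiction; hence L is not regular.

0^{p+k} 2 1^p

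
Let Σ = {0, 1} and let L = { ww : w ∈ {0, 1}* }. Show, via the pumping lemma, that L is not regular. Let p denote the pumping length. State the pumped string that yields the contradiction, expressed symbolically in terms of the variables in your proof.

Assume L is regular. Let p be the pumping length given by the pumping lemma.
Take w = 0^p 1^p 0^p 1^p = uu where u = 0^p1^p; then w ∈ L and |w| = 4p ≥ p.
By the pumping lemma, w = xyz with |xy| ≤ p and |y| ≥ 1.
The first p characters of w are 0's, so xy (and hence y) consists only of 0's. Write y = 0^k, 1 ≤ k ≤ p.
Pump with i = 2: xy^2z = 0^{p+k} 1^p 0^p 1^p, of length 4p+k. Suppose this equals vv. The string starts with 0 and ends with 1, so v does too; thus the boundary between the two copies of v is a 1→0 transition. There is exactly one such transition, at position 2p+k, so |v| = 2p+k and |vv| = 4p+2k ≠ 4p+k since k ≥ 1. So xy^2z ∉ L.
This is a contradiction; hence L is not regular.

0^{p+k} 1^p 0^p 1^p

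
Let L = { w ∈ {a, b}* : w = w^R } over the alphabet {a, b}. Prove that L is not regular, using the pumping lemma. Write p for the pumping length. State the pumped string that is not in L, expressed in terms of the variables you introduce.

a^{p+k} b a^p

Suppose for contradiction that L is regular, and let p be the pumping length.
Take w = a^p b a^p, a palindrome of length 2p+1 ≥ p.
By the pumping lemma, w = xyz with |xy| ≤ p and y is nonempty.
Since the first p symbols of w are all a's and |xy| ≤ p, y lies entirely in the leading a-block: y = a^k for some k with 1 ≤ k ≤ p.
Pump with i = 2: xy^2z = a^{p+k} b a^p. Its reverse is a^p b a^{p+k}, which differs from xy^2z since k ≥ 1. So xy^2z is not a palindrome and xy^2z ∉ L.
Contradiction. Therefore L is not regular.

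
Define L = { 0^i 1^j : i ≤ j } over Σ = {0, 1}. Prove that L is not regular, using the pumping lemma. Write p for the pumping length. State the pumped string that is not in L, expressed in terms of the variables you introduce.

0^{p+k} 1^p

Suppose for contradiction that L is regular, and let p be the pumping length.
Choose w = 0^p 1^p ∈ L, with |w| = 2p ≥ p.
By the pumping lemma, w = xyz with |xy| ≤ p and |y| > 0.
Since the first p symbols of w are all 0's and |xy| ≤ p, y lies entirely in the leading 0-block: y = 0^k for some k with 1 ≤ k ≤ p.
Consider xy^2z = 0^{p+k} 1^p. Since k ≥ 1, the 0-count p+k exceeds the 1-count p, so i ≤ j fails; thus xy^2z ∉ L.
This contradicts the pumping lemma, so L is not regular.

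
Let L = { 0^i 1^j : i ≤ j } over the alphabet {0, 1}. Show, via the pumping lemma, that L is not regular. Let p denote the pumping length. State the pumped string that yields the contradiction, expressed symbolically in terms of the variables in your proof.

Suppose for contradiction that L is regular, and let p be the pumping length.
Choose w = 0^p 1^p ∈ L, with |w| = 2p ≥ p.
The pumping lemma gives a decomposition w = xyz where |xy| ≤ p and |y| > 0.
Since the first p symbols of w are all 0's and |xy| ≤ p, y lies entirely in the leading 0-block: y = 0^k for some k with 1 ≤ k ≤ p.
Consider xy^2z = 0^{p+k} 1^p. Since k ≥ 1, the 0-count p+k exceeds the 1-count p, so i ≤ j fails; thus xy^2z ∉ L.
Contradiction. Therefore L is not regular.

0^{p+k} 1^p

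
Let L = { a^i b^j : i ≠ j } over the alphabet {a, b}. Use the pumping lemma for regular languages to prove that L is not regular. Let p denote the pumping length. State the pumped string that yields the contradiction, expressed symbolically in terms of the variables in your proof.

Toward a contradiction, assume L is regular with pumping length p.
Choose w = a^p b^{p+p!}. Since p ≠ p+p!, w ∈ L; and |w| ≥ p.
Write w = xyz as guaranteed by the lemma, with |xy| ≤ p and y is nonempty.
Because |xy| ≤ p and w begins with p copies of a, we have y = a^k with 1 ≤ k ≤ p.
Since 1 ≤ k ≤ p, k divides p!; set t = 1 + p!/k. Then xy^t z has p + (p!/k)·k = p + p! copies of a. Now the a-count equals the b-count, so i ≠ j fails. So xy^t z = a^{p+p!} b^{p+p!} ∉ L.
This is a contradiction; hence L is not regular.

a^{p+p!} b^{p+p!}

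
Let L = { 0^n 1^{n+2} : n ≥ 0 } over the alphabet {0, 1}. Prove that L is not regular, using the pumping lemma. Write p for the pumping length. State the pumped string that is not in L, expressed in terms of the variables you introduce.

0^{p+k} 1^{p+2}

Assume L is regular; let p be its pumping constant.
Take w = 0^p 1^{p+2}. Then w ∈ L and |w| = 2p+2 ≥ p.
Write w = xyz as guaranteed by the lemma, with |xy| ≤ p and y is nonempty.
The first p characters of w are 0's, so xy (and hence y) consists only of 0's. Write y = 0^k, 1 ≤ k ≤ p.
Pump with i = 2: xy^2z = 0^{p+k} 1^{p+2}. For this to lie in L we would need p+2 = (p+k)+2, which forces k = 0. But k ≥ 1, so xy^2z ∉ L.
This contradicts the pumping lemma, so L is not regular.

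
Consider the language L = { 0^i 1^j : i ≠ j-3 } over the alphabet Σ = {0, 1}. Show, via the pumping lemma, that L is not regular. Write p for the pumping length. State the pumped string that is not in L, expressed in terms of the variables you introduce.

Suppose for contradiction that L is regular, and let p be the pumping length.
Choose w = 0^p 1^{p+p!+3}. Since p ≠ (p+p!+3)-3 = p+p!, w ∈ L; and |w| ≥ p.
The pumping lemma gives a decomposition w = xyz where |xy| ≤ p and |y| ≥ 1.
Because |xy| ≤ p and w begins with p copies of 0, we have y = 0^k with 1 ≤ k ≤ p.
Since 1 ≤ k ≤ p, k divides p!; set t = 1 + p!/k. Then xy^t z has p + (p!/k)·k = p + p! copies of 0. Now the 0-count is p+p! and (1-count)-3 = (p+p!+3)-3 = p+p!, so i ≠ j-3 fails. So xy^t z = 0^{p+p!} 1^{p+p!+3} ∉ L.
This contradicts the pumping lemma, so L is not regular.

0^{p+p!} 1^{p+p!+3}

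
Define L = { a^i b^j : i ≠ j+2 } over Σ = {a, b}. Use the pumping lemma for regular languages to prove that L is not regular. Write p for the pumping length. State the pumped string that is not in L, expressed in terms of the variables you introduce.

Suppose for contradiction that L is regular, and let p be the pumping length.
Choose w = a^p b^{p+p!-2}. Since p ≠ (p+p!-2)+2 = p+p!, w ∈ L; and |w| ≥ p.
By the pumping lemma, w = xyz with |xy| ≤ p and |y| ≥ 1.
The first p characters of w are a's, so xy (and hence y) consists only of a's. Write y = a^k, 1 ≤ k ≤ p.
Since 1 ≤ k ≤ p, k divides p!; set t = 1 + p!/k. Then xy^t z has p + (p!/k)·k = p + p! copies of a. Now the a-count is p+p! and (b-count)+2 = (p+p!-2)+2 = p+p!, so i ≠ j+2 fails. So xy^t z = a^{p+p!} b^{p+p!-2} ∉ L.
This contradicts the pumping lemma, so L is not regular.

a^{p+p!} b^{p+p!-2}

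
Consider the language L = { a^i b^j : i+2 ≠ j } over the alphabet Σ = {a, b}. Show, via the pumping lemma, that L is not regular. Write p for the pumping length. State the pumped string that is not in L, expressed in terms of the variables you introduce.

Toward a contradiction, assume L is regular with pumping length p.
Choose w = a^p b^{p+p!+2}. Since p ≠ (p+p!+2)-2 = p+p!, w ∈ L; and |w| ≥ p.
By the pumping lemma, w = xyz with |xy| ≤ p and |y| ≥ 1.
The first p characters of w are a's, so xy (and hence y) consists only of a's. Write y = a^k, 1 ≤ k ≤ p.
Since 1 ≤ k ≤ p, k divides p!; set t = 1 + p!/k. Then xy^t z has p + (p!/k)·k = p + p! copies of a. Now the a-count is p+p! and (b-count)-2 = (p+p!+2)-2 = p+p!, so i+2 ≠ j fails. So xy^t z = a^{p+p!} b^{p+p!+2} ∉ L.
Contradiction. Therefore L is not regular.

a^{p+p!} b^{p+p!+2}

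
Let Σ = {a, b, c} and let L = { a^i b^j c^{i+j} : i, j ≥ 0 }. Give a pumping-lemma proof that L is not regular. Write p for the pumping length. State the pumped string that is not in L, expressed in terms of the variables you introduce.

a^{p+k} b^p c^{2p}

Toward a contradiction, assume L is regular with pumping length p.
Take w = a^p b^p c^{2p} ∈ L (with i=j=p, i+j=2p), |w| = 4p ≥ p.
Write w = xyz as guaranteed by the lemma, with |xy| ≤ p and |y| ≥ 1.
Because |xy| ≤ p and w begins with p copies of a, we have y = a^k with 1 ≤ k ≤ p.
Consider xy^2z = a^{p+k} b^p c^{2p}. Now the a- and b-counts sum to 2p+k, but the c-count is 2p ≠ 2p+k. So xy^2z ∉ L.
This is a contradiction; hence L is not regular.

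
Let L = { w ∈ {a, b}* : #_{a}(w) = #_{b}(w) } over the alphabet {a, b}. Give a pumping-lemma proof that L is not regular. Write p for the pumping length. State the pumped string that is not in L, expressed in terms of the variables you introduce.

a^{p+k} b^p

Toward a contradiction, assume L is regular with pumping length p.
Choose w = a^p b^p ∈ L with |w| = 2p ≥ p.
Write w = xyz as guaranteed by the lemma, with |xy| ≤ p and |y| ≥ 1.
The first p characters of w are a's, so xy (and hence y) consists only of a's. Write y = a^k, 1 ≤ k ≤ p.
Pump with i = 2: xy^2z = a^{p+k} b^p has p+k occurrences of a but only p of b. Since k ≥ 1 the counts differ, so xy^2z ∉ L.
Contradiction. Therefore L is not regular.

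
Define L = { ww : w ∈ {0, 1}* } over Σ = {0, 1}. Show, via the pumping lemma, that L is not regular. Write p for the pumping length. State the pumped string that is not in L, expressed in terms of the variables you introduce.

Assume L is regular. Let p be the pumping length given by the pumping lemma.
Take w = 0^p 1^p 0^p 1^p = uu where u = 0^p1^p; then w ∈ L and |w| = 4p ≥ p.
Write w = xyz as guaranteed by the lemma, with |xy| ≤ p and |y| ≥ 1.
The first p characters of w are 0's, so xy (and hence y) consists only of 0's. Write y = 0^k, 1 ≤ k ≤ p.
Pump with i = 2: xy^2z = 0^{p+k} 1^p 0^p 1^p, of length 4p+k. Suppose this equals vv. The string starts with 0 and ends with 1, so v does too; thus the boundary between the two copies of v is a 1→0 transition. There is exactly one such transition, at position 2p+k, so |v| = 2p+k and |vv| = 4p+2k ≠ 4p+k since k ≥ 1. So xy^2z ∉ L.
This is a contradiction; hence L is not regular.

0^{p+k} 1^p 0^p 1^p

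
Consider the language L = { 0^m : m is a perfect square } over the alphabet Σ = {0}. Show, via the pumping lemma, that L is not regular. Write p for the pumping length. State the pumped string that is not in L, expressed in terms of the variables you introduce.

0^{p²+k}

Assume L is regular. Let p be the pumping length given by the pumping lemma.
Take w = 0^{p²} ∈ L with |w| = p² ≥ p.
The pumping lemma gives a decomposition w = xyz where |xy| ≤ p and |y| > 0.
Then y = 0^k for some k with 1 ≤ k ≤ p.
Pump with i = 2: xy^2z = 0^{p²+k}. Since 1 ≤ k ≤ p, p² < p²+k ≤ p²+p < (p+1)², so p²+k lies strictly between consecutive squares and is not a perfect square. So xy^2z ∉ L.
This is a contradiction; hence L is not regular.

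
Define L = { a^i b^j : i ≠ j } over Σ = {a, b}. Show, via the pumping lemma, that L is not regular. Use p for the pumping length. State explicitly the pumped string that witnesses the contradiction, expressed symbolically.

Assume L is regular. Let p be the pumping length given by the pumping lemma.
Choose w = a^p b^{p+p!}. Since p ≠ p+p!, w ∈ L; and |w| ≥ p.
By the pumping lemma, w = xyz with |xy| ≤ p and y is nonempty.
The first p characters of w are a's, so xy (and hence y) consists only of a's. Write y = a^k, 1 ≤ k ≤ p.
Since 1 ≤ k ≤ p, k divides p!; set t = 1 + p!/k. Then xy^t z has p + (p!/k)·k = p + p! copies of a. Now the a-count equals the b-count, so i ≠ j fails. So xy^t z = a^{p+p!} b^{p+p!} ∉ L.
This contradicts the pumping lemma, so L is not regular.

a^{p+p!} b^{p+p!}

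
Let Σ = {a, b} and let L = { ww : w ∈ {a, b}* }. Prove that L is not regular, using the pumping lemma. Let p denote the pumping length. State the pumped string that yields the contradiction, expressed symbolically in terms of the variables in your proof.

a^{p+k} b^p a^p b^p

Suppose for contradiction that L is regular, and let p be the pumping length.
Take w = a^p b^p a^p b^p = uu where u = a^pb^p; then w ∈ L and |w| = 4p ≥ p.
Write w = xyz as guaranteed by the lemma, with |xy| ≤ p and y is nonempty.
Since the first p symbols of w are all a's and |xy| ≤ p, y lies entirely in the leading a-block: y = a^k for some k with 1 ≤ k ≤ p.
Pump with i = 2: xy^2z = a^{p+k} b^p a^p b^p, of length 4p+k. Suppose this equals vv. The string starts with a and ends with b, so v does too; thus the boundary between the two copies of v is a b→a transition. There is exactly one such transition, at position 2p+k, so |v| = 2p+k and |vv| = 4p+2k ≠ 4p+k since k ≥ 1. So xy^2z ∉ L.
Contradiction. Therefore L is not regular.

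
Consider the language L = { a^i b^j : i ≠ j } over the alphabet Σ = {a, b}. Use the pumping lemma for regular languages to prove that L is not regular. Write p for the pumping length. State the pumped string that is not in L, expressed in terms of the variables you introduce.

Toward a contradiction, assume L is regular with pumping length p.
Choose w = a^p b^{p+p!}. Since p ≠ p+p!, w ∈ L; and |w| ≥ p.
By the pumping lemma, w = xyz with |xy| ≤ p and |y| ≥ 1.
Since the first p symbols of w are all a's and |xy| ≤ p, y lies entirely in the leading a-block: y = a^k for some k with 1 ≤ k ≤ p.
Since 1 ≤ k ≤ p, k divides p!; set t = 1 + p!/k. Then xy^t z has p + (p!/k)·k = p + p! copies of a. Now the a-count equals the b-count, so i ≠ j fails. So xy^t z = a^{p+p!} b^{p+p!} ∉ L.
Contradiction. Therefore L is not regular.

a^{p+p!} b^{p+p!}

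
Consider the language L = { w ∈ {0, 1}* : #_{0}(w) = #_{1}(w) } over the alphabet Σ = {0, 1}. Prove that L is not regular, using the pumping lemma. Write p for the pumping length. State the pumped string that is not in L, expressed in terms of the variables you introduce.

Assume L is regular; let p be its pumping constant.
Choose w = 0^p 1^p ∈ L with |w| = 2p ≥ p.
By the pumping lemma, w = xyz with |xy| ≤ p and |y| ≥ 1.
Since the first p symbols of w are all 0's and |xy| ≤ p, y lies entirely in the leading 0-block: y = 0^k for some k with 1 ≤ k ≤ p.
Pump with i = 2: xy^2z = 0^{p+k} 1^p has p+k occurrences of 0 but only p of 1. Since k ≥ 1 the counts differ, so xy^2z ∉ L.
This contradicts the pumping lemma, so L is not regular.

0^{p+k} 1^p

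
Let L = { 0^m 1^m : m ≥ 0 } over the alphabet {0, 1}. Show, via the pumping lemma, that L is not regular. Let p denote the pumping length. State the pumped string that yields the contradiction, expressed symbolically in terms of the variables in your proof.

0^{p+k} 1^p

Assume L is regular; let p be its pumping constant.
Let w = 0^p 1^p ∈ L; note |w| = 2p ≥ p.
The pumping lemma gives a decomposition w = xyz where |xy| ≤ p and y is nonempty.
The first p characters of w are 0's, so xy (and hence y) consists only of 0's. Write y = 0^k, 1 ≤ k ≤ p.
Pump with i = 2: xy^2z = 0^{p+k} 1^p. For this to lie in L we would need p = p+k, which forces k = 0. But k ≥ 1, so xy^2z ∉ L.
Contradiction. Therefore L is not regular.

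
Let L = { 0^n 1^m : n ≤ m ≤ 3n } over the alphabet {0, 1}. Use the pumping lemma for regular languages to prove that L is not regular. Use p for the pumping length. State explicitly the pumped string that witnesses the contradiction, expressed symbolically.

0^{p+k} 1^p

Assume L is regular; let p be its pumping constant.
Take w = 0^p 1^p ∈ L (since p ≤ p ≤ 3p), with |w| = 2p ≥ p.
By the pumping lemma, w = xyz with |xy| ≤ p and y is nonempty.
Since the first p symbols of w are all 0's and |xy| ≤ p, y lies entirely in the leading 0-block: y = 0^k for some k with 1 ≤ k ≤ p.
Pump with i = 2: xy^2z = 0^{p+k} 1^p. Now n = p+k > p = m, so the condition n ≤ m fails. Thus xy^2z ∉ L.
This is a contradiction; hence L is not regular.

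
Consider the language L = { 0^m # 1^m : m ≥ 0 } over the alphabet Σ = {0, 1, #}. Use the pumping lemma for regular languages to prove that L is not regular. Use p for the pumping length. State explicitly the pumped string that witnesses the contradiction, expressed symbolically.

0^{p+k} # 1^p

Assume L is regular. Let p be the pumping length given by the pumping lemma.
Take w = 0^p # 1^p ∈ L with |w| = 2p+1 ≥ p.
Write w = xyz as guaranteed by the lemma, with |xy| ≤ p and |y| > 0.
Since the first p symbols of w are all 0's and |xy| ≤ p, y lies entirely in the leading 0-block: y = 0^k for some k with 1 ≤ k ≤ p.
Pump with i = 2: xy^2z = 0^{p+k} # 1^p, which would require p+k = p. But k ≥ 1, so xy^2z ∉ L.
This contradicts the pumping lemma, so L is not regular.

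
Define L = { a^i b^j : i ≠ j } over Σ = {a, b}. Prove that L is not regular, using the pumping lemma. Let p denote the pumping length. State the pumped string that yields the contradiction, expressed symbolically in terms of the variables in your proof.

a^{p+p!} b^{p+p!}

Suppose for contradiction that L is regular, and let p be the pumping length.
Choose w = a^p b^{p+p!}. Since p ≠ p+p!, w ∈ L; and |w| ≥ p.
Write w = xyz as guaranteed by the lemma, with |xy| ≤ p and |y| ≥ 1.
Since the first p symbols of w are all a's and |xy| ≤ p, y lies entirely in the leading a-block: y = a^k for some k with 1 ≤ k ≤ p.
Since 1 ≤ k ≤ p, k divides p!; set t = 1 + p!/k. Then xy^t z has p + (p!/k)·k = p + p! copies of a. Now the a-count equals the b-count, so i ≠ j fails. So xy^t z = a^{p+p!} b^{p+p!} ∉ L.
This contradicts the pumping lemma, so L is not regular.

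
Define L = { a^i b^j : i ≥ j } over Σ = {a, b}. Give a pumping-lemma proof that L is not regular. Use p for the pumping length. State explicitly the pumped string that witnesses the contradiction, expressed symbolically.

a^{p-k} b^p

Suppose for contradiction that L is regular, and let p be the pumping length.
Choose w = a^p b^p ∈ L, with |w| = 2p ≥ p.
Write w = xyz as guaranteed by the lemma, with |xy| ≤ p and |y| ≥ 1.
Since the first p symbols of w are all a's and |xy| ≤ p, y lies entirely in the leading a-block: y = a^k for some k with 1 ≤ k ≤ p.
Consider xy^0z = xz = a^{p-k} b^p. Since k ≥ 1, the a-count p-k is less than p, so i ≥ j fails; thus xz ∉ L.
Contradiction. Therefore L is not regular.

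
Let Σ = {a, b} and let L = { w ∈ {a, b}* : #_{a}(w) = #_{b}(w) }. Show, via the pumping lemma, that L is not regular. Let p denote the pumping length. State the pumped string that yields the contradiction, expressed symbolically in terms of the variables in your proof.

a^{p+k} b^p

Toward a contradiction, assume L is regular with pumping length p.
Choose w = a^p b^p ∈ L with |w| = 2p ≥ p.
By the pumping lemma, w = xyz with |xy| ≤ p and |y| ≥ 1.
Since the first p symbols of w are all a's and |xy| ≤ p, y lies entirely in the leading a-block: y = a^k for some k with 1 ≤ k ≤ p.
Pump with i = 2: xy^2z = a^{p+k} b^p has p+k occurrences of a but only p of b. Since k ≥ 1 the counts differ, so xy^2z ∉ L.
Contradiction. Therefore L is not regular.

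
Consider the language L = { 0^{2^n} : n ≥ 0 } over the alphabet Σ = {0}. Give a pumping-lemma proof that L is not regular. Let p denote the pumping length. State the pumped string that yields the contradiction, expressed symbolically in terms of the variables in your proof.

Assume L is regular. Let p be the pumping length given by the pumping lemma.
Take w = 0^{2^p} ∈ L with |w| = 2^p ≥ p.
Write w = xyz as guaranteed by the lemma, with |xy| ≤ p and |y| > 0.
Then y = 0^k for some k with 1 ≤ k ≤ p.
Pump with i = 2: xy^2z = 0^{2^p+k}. Since 1 ≤ k ≤ p < 2^p, we have 2^p < 2^p+k < 2^{p+1}, so 2^p+k is not a power of 2. So xy^2z ∉ L.
Contradiction. Therefore L is not regular.

0^{2^p+k}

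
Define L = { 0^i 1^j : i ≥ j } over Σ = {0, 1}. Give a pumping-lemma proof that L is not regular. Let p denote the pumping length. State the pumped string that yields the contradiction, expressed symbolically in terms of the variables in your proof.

Toward a contradiction, assume L is regular with pumping length p.
Choose w = 0^p 1^p ∈ L, with |w| = 2p ≥ p.
By the pumping lemma, w = xyz with |xy| ≤ p and |y| > 0.
The first p characters of w are 0's, so xy (and hence y) consists only of 0's. Write y = 0^k, 1 ≤ k ≤ p.
Consider xy^0z = xz = 0^{p-k} 1^p. Since k ≥ 1, the 0-count p-k is less than p, so i ≥ j fails; thus xz ∉ L.
This contradicts the pumping lemma, so L is not regular.

0^{p-k} 1^p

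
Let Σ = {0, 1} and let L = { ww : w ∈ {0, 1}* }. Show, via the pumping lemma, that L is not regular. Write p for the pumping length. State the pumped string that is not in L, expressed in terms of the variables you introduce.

Assume L is regular; let p be its pumping constant.
Take w = 0^p 1^p 0^p 1^p = uu where u = 0^p1^p; then w ∈ L and |w| = 4p ≥ p.
By the pumping lemma, w = xyz with |xy| ≤ p and y is nonempty.
Because |xy| ≤ p and w begins with p copies of 0, we have y = 0^k with 1 ≤ k ≤ p.
Pump with i = 2: xy^2z = 0^{p+k} 1^p 0^p 1^p, of length 4p+k. Suppose this equals vv. The string starts with 0 and ends with 1, so v does too; thus the boundary between the two copies of v is a 1→0 transition. There is exactly one such transition, at position 2p+k, so |v| = 2p+k and |vv| = 4p+2k ≠ 4p+k since k ≥ 1. So xy^2z ∉ L.
This is a contradiction; hence L is not regular.

0^{p+k} 1^p 0^p 1^p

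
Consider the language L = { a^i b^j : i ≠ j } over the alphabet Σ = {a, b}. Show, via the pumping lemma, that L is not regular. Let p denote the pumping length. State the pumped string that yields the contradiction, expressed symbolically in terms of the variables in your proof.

Assume L is regular. Let p be the pumping length given by the pumping lemma.
Choose w = a^p b^{p+p!}. Since p ≠ p+p!, w ∈ L; and |w| ≥ p.
The pumping lemma gives a decomposition w = xyz where |xy| ≤ p and y is nonempty.
The first p characters of w are a's, so xy (and hence y) consists only of a's. Write y = a^k, 1 ≤ k ≤ p.
Since 1 ≤ k ≤ p, k divides p!; set t = 1 + p!/k. Then xy^t z has p + (p!/k)·k = p + p! copies of a. Now the a-count equals the b-count, so i ≠ j fails. So xy^t z = a^{p+p!} b^{p+p!} ∉ L.
This contradicts the pumping lemma, so L is not regular.

a^{p+p!} b^{p+p!}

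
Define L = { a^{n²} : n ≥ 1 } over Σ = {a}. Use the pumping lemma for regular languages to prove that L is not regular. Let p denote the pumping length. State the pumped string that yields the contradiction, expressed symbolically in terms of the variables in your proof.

a^{p²+k}

Toward a contradiction, assume L is regular with pumping length p.
Take w = a^{p²} ∈ L with |w| = p² ≥ p.
The pumping lemma gives a decomposition w = xyz where |xy| ≤ p and y is nonempty.
Then y = a^k for some k with 1 ≤ k ≤ p.
Pump with i = 2: xy^2z = a^{p²+k}. Since 1 ≤ k ≤ p, p² < p²+k ≤ p²+p < (p+1)², so p²+k lies strictly between consecutive squares and is not a perfect square. So xy^2z ∉ L.
This contradicts the pumping lemma, so L is not regular.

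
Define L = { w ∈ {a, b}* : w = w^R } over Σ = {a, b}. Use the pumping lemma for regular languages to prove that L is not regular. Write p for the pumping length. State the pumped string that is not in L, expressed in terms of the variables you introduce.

Suppose for contradiction that L is regular, and let p be the pumping length.
Take w = a^p b a^p, a palindrome of length 2p+1 ≥ p.
Write w = xyz as guaranteed by the lemma, with |xy| ≤ p and |y| ≥ 1.
Since the first p symbols of w are all a's and |xy| ≤ p, y lies entirely in the leading a-block: y = a^k for some k with 1 ≤ k ≤ p.
Pump with i = 2: xy^2z = a^{p+k} b a^p. Its reverse is a^p b a^{p+k}, which differs from xy^2z since k ≥ 1. So xy^2z is not a palindrome and xy^2z ∉ L.
This contradicts the pumping lemma, so L is not regular.

a^{p+k} b a^p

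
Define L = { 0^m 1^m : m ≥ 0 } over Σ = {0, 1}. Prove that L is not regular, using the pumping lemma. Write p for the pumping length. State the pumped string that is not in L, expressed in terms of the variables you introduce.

0^{p+k} 1^p

Assume L is regular. Let p be the pumping length given by the pumping lemma.
Let w = 0^p 1^p ∈ L; note |w| = 2p ≥ p.
The pumping lemma gives a decomposition w = xyz where |xy| ≤ p and |y| > 0.
The first p characters of w are 0's, so xy (and hence y) consists only of 0's. Write y = 0^k, 1 ≤ k ≤ p.
Pump with i = 2: xy^2z = 0^{p+k} 1^p. For this to lie in L we would need p = p+k, which forces k = 0. But k ≥ 1, so xy^2z ∉ L.
Contradiction. Therefore L is not regular.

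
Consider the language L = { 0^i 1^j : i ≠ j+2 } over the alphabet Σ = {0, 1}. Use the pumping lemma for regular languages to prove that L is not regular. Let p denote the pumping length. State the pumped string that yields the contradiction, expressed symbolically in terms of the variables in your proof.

0^{p+p!} 1^{p+p!-2}

Assume L is regular. Let p be the pumping length given by the pumping lemma.
Choose w = 0^p 1^{p+p!-2}. Since p ≠ (p+p!-2)+2 = p+p!, w ∈ L; and |w| ≥ p.
The pumping lemma gives a decomposition w = xyz where |xy| ≤ p and y is nonempty.
Since the first p symbols of w are all 0's and |xy| ≤ p, y lies entirely in the leading 0-block: y = 0^k for some k with 1 ≤ k ≤ p.
Since 1 ≤ k ≤ p, k divides p!; set t = 1 + p!/k. Then xy^t z has p + (p!/k)·k = p + p! copies of 0. Now the 0-count is p+p! and (1-count)+2 = (p+p!-2)+2 = p+p!, so i ≠ j+2 fails. So xy^t z = 0^{p+p!} 1^{p+p!-2} ∉ L.
Contradiction. Therefore L is not regular.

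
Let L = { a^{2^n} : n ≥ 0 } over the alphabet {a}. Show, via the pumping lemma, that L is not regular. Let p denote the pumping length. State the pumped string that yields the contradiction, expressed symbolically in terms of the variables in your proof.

Assume L is regular. Let p be the pumping length given by the pumping lemma.
Take w = a^{2^p} ∈ L with |w| = 2^p ≥ p.
By the pumping lemma, w = xyz with |xy| ≤ p and |y| ≥ 1.
Then y = a^k for some k with 1 ≤ k ≤ p.
Pump with i = 2: xy^2z = a^{2^p+k}. Since 1 ≤ k ≤ p < 2^p, we have 2^p < 2^p+k < 2^{p+1}, so 2^p+k is not a power of 2. So xy^2z ∉ L.
This is a contradiction; hence L is not regular.

a^{2^p+k}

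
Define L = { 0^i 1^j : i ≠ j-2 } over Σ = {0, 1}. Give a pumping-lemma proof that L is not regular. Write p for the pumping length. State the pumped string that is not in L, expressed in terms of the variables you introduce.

0^{p+p!} 1^{p+p!+2}

Assume L is regular. Let p be the pumping length given by the pumping lemma.
Choose w = 0^p 1^{p+p!+2}. Since p ≠ (p+p!+2)-2 = p+p!, w ∈ L; and |w| ≥ p.
By the pumping lemma, w = xyz with |xy| ≤ p and |y| > 0.
Because |xy| ≤ p and w begins with p copies of 0, we have y = 0^k with 1 ≤ k ≤ p.
Since 1 ≤ k ≤ p, k divides p!; set t = 1 + p!/k. Then xy^t z has p + (p!/k)·k = p + p! copies of 0. Now the 0-count is p+p! and (1-count)-2 = (p+p!+2)-2 = p+p!, so i ≠ j-2 fails. So xy^t z = 0^{p+p!} 1^{p+p!+2} ∉ L.
This is a contradiction; hence L is not regular.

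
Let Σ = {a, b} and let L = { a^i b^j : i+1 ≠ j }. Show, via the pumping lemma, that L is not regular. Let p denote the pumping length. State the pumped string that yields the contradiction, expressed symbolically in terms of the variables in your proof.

Assume L is regular; let p be its pumping constant.
Choose w = a^p b^{p+p!+1}. Since p ≠ (p+p!+1)-1 = p+p!, w ∈ L; and |w| ≥ p.
The pumping lemma gives a decomposition w = xyz where |xy| ≤ p and |y| > 0.
Since the first p symbols of w are all a's and |xy| ≤ p, y lies entirely in the leading a-block: y = a^k for some k with 1 ≤ k ≤ p.
Since 1 ≤ k ≤ p, k divides p!; set t = 1 + p!/k. Then xy^t z has p + (p!/k)·k = p + p! copies of a. Now the a-count is p+p! and (b-count)-1 = (p+p!+1)-1 = p+p!, so i+1 ≠ j fails. So xy^t z = a^{p+p!} b^{p+p!+1} ∉ L.
This is a contradiction; hence L is not regular.

a^{p+p!} b^{p+p!+1}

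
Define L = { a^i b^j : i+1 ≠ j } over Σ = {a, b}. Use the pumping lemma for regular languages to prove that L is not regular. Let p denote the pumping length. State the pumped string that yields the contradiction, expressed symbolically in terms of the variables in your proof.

Suppose for contradiction that L is regular, and let p be the pumping length.
Choose w = a^p b^{p+p!+1}. Since p ≠ (p+p!+1)-1 = p+p!, w ∈ L; and |w| ≥ p.
The pumping lemma gives a decomposition w = xyz where |xy| ≤ p and y is nonempty.
Because |xy| ≤ p and w begins with p copies of a, we have y = a^k with 1 ≤ k ≤ p.
Since 1 ≤ k ≤ p, k divides p!; set t = 1 + p!/k. Then xy^t z has p + (p!/k)·k = p + p! copies of a. Now the a-count is p+p! and (b-count)-1 = (p+p!+1)-1 = p+p!, so i+1 ≠ j fails. So xy^t z = a^{p+p!} b^{p+p!+1} ∉ L.
Contradiction. Therefore L is not regular.

a^{p+p!} b^{p+p!+1}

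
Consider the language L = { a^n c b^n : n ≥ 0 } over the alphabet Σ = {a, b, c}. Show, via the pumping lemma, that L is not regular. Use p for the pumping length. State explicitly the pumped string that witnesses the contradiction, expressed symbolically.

Assume L is regular; let p be its pumping constant.
Take w = a^p c b^p ∈ L with |w| = 2p+1 ≥ p.
Write w = xyz as guaranteed by the lemma, with |xy| ≤ p and |y| > 0.
Since the first p symbols of w are all a's and |xy| ≤ p, y lies entirely in the leading a-block: y = a^k for some k with 1 ≤ k ≤ p.
Pump with i = 2: xy^2z = a^{p+k} c b^p, which would require p+k = p. But k ≥ 1, so xy^2z ∉ L.
This is a contradiction; hence L is not regular.

a^{p+k} c b^p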